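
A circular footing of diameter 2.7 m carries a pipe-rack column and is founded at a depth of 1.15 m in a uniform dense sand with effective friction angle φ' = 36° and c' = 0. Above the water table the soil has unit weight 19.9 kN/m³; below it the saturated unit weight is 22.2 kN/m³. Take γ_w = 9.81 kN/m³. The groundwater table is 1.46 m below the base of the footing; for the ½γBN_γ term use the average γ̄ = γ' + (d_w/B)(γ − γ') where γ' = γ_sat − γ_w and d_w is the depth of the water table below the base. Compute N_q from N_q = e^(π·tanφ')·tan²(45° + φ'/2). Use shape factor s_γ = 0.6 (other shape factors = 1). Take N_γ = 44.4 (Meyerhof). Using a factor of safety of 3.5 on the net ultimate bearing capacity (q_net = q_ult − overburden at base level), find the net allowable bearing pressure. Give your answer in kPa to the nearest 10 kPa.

q_all(net) ≈ 410 kPa

N_q = e^(π·tan36°)·tan²(63°) = 37.75.
Effective surcharge at the founding depth q = γ·D_f = 19.9 × 1.15 = 22.885 kPa.
With d_w = 1.46 m < B, γ̄ = 12.39 + (1.46/2.7) × (19.9 − 12.39) = 16.451 kN/m³.
q_ult = q·N_q + 0.5·γ·B·N_γ·s_γ
     = 22.885 × 37.752 + 0.5 × 16.451 × 2.7 × 44.4 × 0.6
     = 863.97 + 591.64 = 1455.6 kPa.
q_net = 1455.6 − 22.885 = 1432.7 kPa.
q_all(net) = 1432.7 / 3.5 = 409.35 kPa.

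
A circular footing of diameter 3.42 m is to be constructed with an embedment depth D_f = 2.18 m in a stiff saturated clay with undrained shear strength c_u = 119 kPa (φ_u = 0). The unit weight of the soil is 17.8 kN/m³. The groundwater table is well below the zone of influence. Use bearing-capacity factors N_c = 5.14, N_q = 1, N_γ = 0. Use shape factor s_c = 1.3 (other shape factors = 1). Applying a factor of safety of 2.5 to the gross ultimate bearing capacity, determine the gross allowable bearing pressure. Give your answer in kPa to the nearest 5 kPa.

Effective surcharge at the founding depth q = γ·D_f = 17.8 × 2.18 = 38.804 kPa.
q_ult = c·N_c·s_c + q·N_q
     = 119 × 5.14 × 1.3 + 38.804 × 1
     = 795.16 + 38.804 = 833.96 kPa.
q_all = q_ult / FS = 833.96 / 2.5 = 333.58 kPa.

q_all ≈ 335 kPa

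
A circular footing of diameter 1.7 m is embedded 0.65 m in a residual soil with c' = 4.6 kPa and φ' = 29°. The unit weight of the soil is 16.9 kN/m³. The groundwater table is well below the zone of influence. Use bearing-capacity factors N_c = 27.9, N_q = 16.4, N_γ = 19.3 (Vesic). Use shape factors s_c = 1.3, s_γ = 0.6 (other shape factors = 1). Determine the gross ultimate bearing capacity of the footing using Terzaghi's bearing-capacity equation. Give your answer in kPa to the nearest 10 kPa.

q_ult ≈ 510 kPa

Overburden at base level: q = 16.9 × 0.65 = 10.985 kPa.
Cohesion term c·N_c·s_c = 4.6 × 27.9 × 1.3 = 166.84 kPa; surcharge term q·N_q = 10.985 × 16.4 = 180.15 kPa; self-weight term 0.5·γ·B·N_γ·s_γ = 0.5 × 16.9 × 1.7 × 19.3 × 0.6 = 166.35 kPa.
q_ult = 166.84 + 180.15 + 166.35 = 513.34 kPa.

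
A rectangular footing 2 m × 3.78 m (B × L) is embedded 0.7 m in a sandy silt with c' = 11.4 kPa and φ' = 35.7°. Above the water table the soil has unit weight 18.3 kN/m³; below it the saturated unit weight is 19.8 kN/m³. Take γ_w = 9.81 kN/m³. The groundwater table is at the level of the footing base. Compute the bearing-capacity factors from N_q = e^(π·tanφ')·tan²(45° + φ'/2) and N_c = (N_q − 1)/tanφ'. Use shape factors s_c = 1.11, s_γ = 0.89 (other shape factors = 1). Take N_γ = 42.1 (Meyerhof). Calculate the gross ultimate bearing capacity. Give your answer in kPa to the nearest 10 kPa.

tan35.7° = 0.7186, so N_q = e^(π×0.7186)·tan²(62.85°) = 9.559 × 3.802 = 36.35.
N_c = (36.35 − 1)/tan35.7° = 49.19.
Overburden at base level: q = 18.3 × 0.7 = 12.81 kPa.
Below the base the soil is submerged, so the ½γBN_γ term uses γ' = 19.8 − 9.81 = 9.99 kN/m³.
Cohesion term c·N_c·s_c = 11.4 × 49.19 × 1.11 = 622.45 kPa; surcharge term q·N_q = 12.81 × 36.346 = 465.6 kPa; self-weight term 0.5·γ·B·N_γ·s_γ = 0.5 × 9.99 × 2 × 42.1 × 0.89 = 374.32 kPa.
q_ult = 622.45 + 465.6 + 374.32 = 1462.4 kPa.

q_ult ≈ 1460 kPa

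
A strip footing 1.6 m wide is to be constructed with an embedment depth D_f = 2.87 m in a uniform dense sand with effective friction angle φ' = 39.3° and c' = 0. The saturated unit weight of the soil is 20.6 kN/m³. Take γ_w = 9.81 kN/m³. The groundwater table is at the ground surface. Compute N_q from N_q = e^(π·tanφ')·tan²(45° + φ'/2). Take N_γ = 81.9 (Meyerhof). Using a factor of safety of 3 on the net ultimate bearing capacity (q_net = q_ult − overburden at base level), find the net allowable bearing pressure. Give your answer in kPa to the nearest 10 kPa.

N_q = e^(π·tan39.3°)·tan²(64.65°) = 58.29.
With the water table at the surface the whole profile is submerged: γ' = 20.6 − 9.81 = 10.79 kN/m³, so q = γ'·D_f = 30.967 kPa; the same γ' applies in the ½γBN_γ term.
q_ult = q·N_q + 0.5·γ·B·N_γ
     = 30.967 × 58.291 + 0.5 × 10.79 × 1.6 × 81.9
     = 1805.1 + 706.96 = 2512.1 kPa.
q_net = 2512.1 − 30.967 = 2481.1 kPa.
q_all(net) = 2481.1 / 3 = 827.04 kPa.

q_all(net) ≈ 830 kPa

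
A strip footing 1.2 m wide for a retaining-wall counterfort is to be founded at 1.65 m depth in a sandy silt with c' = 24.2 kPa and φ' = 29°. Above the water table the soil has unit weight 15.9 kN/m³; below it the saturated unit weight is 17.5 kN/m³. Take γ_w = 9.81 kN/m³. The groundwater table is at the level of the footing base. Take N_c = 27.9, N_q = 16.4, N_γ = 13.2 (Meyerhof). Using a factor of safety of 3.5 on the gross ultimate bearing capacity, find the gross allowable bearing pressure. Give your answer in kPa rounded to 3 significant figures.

q_all ≈ 333 kPa

Overburden at base level: q = 15.9 × 1.65 = 26.235 kPa.
Below the base the soil is submerged, so the ½γBN_γ term uses γ' = 17.5 − 9.81 = 7.69 kN/m³.
Cohesion term c·N_c = 24.2 × 27.9 = 675.18 kPa; surcharge term q·N_q = 26.235 × 16.4 = 430.25 kPa; self-weight term 0.5·γ·B·N_γ = 0.5 × 7.69 × 1.2 × 13.2 = 60.905 kPa.
q_ult = 675.18 + 430.25 + 60.905 = 1166.3 kPa.
q_all = 1166.3 / 3.5 = 333.24 kPa.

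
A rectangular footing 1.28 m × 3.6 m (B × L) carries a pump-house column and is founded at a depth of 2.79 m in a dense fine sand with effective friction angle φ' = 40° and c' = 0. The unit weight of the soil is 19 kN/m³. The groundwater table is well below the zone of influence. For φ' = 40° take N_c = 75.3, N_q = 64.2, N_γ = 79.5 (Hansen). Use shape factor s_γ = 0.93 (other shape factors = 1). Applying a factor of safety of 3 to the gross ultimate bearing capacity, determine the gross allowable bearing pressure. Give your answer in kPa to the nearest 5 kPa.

Overburden at base level: q = 19 × 2.79 = 53.01 kPa.
Surcharge term q·N_q = 53.01 × 64.2 = 3403.2 kPa; self-weight term 0.5·γ·B·N_γ·s_γ = 0.5 × 19 × 1.28 × 79.5 × 0.93 = 899.05 kPa.
q_ult = 3403.2 + 899.05 = 4302.3 kPa.
q_all = q_ult / FS = 4302.3 / 3 = 1434.1 kPa.

q_all ≈ 1435 kPa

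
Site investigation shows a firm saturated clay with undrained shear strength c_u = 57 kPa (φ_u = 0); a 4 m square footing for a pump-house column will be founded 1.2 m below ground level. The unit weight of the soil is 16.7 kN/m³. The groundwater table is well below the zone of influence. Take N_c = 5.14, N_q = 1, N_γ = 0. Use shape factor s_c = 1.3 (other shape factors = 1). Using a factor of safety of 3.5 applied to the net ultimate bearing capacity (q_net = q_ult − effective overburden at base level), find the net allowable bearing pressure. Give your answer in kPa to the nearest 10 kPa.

Effective surcharge at the founding depth q = γ·D_f = 16.7 × 1.2 = 20.04 kPa.
q_ult = c·N_c·s_c + q·N_q
     = 57 × 5.14 × 1.3 + 20.04 × 1
     = 380.87 + 20.04 = 400.91 kPa.
Net ultimate: q_net = 400.91 − 20.04 = 380.87 kPa.
q_all(net) = 380.87 / 3.5 = 108.82 kPa.

q_all(net) ≈ 110 kPa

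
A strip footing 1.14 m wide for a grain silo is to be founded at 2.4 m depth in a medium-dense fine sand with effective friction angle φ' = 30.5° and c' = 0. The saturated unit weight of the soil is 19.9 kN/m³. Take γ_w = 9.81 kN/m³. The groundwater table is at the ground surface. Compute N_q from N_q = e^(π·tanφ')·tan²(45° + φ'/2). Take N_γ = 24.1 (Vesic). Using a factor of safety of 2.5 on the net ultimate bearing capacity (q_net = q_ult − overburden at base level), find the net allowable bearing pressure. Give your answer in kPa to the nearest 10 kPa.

q_all(net) ≈ 230 kPa

N_q = e^(π·tan30.5°)·tan²(60.25°) = 19.48.
Water table at ground surface, so effective unit weight γ' = 19.9 − 9.81 = 10.09 kN/m³ is used throughout; overburden q = 10.09 × 2.4 = 24.216 kPa; the same γ' applies in the ½γBN_γ term.
Surcharge term q·N_q = 24.216 × 19.479 = 471.71 kPa; self-weight term 0.5·γ·B·N_γ = 0.5 × 10.09 × 1.14 × 24.1 = 138.61 kPa.
q_ult = 471.71 + 138.61 = 610.32 kPa.
q_net = 610.32 − 24.216 = 586.1 kPa.
q_all(net) = 586.1 / 2.5 = 234.44 kPa.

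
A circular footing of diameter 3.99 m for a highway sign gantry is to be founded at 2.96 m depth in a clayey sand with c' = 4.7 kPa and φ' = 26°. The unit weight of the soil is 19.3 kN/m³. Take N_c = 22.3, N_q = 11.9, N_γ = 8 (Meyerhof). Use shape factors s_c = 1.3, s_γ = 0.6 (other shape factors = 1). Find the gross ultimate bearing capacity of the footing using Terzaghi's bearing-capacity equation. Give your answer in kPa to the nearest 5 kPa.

q_ult ≈ 1000 kPa

Effective surcharge at the founding depth q = γ·D_f = 19.3 × 2.96 = 57.128 kPa.
q_ult = c·N_c·s_c + q·N_q + 0.5·γ·B·N_γ·s_γ
     = 4.7 × 22.3 × 1.3 + 57.128 × 11.9 + 0.5 × 19.3 × 3.99 × 8 × 0.6
     = 136.25 + 679.82 + 184.82 = 1000.9 kPa.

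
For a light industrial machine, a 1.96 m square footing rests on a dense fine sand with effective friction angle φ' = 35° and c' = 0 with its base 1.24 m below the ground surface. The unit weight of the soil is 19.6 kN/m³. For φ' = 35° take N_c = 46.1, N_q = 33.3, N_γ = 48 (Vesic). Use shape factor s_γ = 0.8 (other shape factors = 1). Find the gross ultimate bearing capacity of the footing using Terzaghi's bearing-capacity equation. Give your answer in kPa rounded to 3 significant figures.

Overburden at base level: q = 19.6 × 1.24 = 24.304 kPa.
Surcharge term q·N_q = 24.304 × 33.3 = 809.32 kPa; self-weight term 0.5·γ·B·N_γ·s_γ = 0.5 × 19.6 × 1.96 × 48 × 0.8 = 737.59 kPa.
q_ult = 809.32 + 737.59 = 1546.9 kPa.

q_ult ≈ 1550 kPa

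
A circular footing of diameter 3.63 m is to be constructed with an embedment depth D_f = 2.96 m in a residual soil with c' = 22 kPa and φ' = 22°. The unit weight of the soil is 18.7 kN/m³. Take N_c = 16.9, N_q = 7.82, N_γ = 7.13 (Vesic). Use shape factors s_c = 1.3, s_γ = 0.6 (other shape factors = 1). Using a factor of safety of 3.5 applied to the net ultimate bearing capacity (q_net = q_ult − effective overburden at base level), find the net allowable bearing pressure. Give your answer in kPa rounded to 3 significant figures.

Overburden at base level: q = 18.7 × 2.96 = 55.352 kPa.
Cohesion term c·N_c·s_c = 22 × 16.9 × 1.3 = 483.34 kPa; surcharge term q·N_q = 55.352 × 7.82 = 432.85 kPa; self-weight term 0.5·γ·B·N_γ·s_γ = 0.5 × 18.7 × 3.63 × 7.13 × 0.6 = 145.2 kPa.
q_ult = 483.34 + 432.85 + 145.2 = 1061.4 kPa.
Net ultimate: q_net = 1061.4 − 55.352 = 1006 kPa.
q_all(net) = 1006 / 3.5 = 287.44 kPa.

q_all(net) ≈ 287 kPa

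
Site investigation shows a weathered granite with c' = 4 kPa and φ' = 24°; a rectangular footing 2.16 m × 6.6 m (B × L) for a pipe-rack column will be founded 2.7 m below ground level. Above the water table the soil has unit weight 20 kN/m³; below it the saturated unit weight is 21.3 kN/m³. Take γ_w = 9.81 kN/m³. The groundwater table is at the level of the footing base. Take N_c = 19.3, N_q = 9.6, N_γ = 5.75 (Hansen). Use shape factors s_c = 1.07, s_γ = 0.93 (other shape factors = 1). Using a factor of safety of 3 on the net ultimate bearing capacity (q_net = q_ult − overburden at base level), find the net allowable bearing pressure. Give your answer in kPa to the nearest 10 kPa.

q_all(net) ≈ 200 kPa

Effective surcharge at the founding depth q = γ·D_f = 20 × 2.7 = 54 kPa.
The water table coincides with the base, so in the self-weight term γ → γ' = 11.49 kN/m³.
q_ult = c·N_c·s_c + q·N_q + 0.5·γ·B·N_γ·s_γ
     = 4 × 19.3 × 1.07 + 54 × 9.6 + 0.5 × 11.49 × 2.16 × 5.75 × 0.93
     = 82.604 + 518.4 + 66.358 = 667.36 kPa.
q_net = 667.36 − 54 = 613.36 kPa.
q_all(net) = 613.36 / 3 = 204.45 kPa.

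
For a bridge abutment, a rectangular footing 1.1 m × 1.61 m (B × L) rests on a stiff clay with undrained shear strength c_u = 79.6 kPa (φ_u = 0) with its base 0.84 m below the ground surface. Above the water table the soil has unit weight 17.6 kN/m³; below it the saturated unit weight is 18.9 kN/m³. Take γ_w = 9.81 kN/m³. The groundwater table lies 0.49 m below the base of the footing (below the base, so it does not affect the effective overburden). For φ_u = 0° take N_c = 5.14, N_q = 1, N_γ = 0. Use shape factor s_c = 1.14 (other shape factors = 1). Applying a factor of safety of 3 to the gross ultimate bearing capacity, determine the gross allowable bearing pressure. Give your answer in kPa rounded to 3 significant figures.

Overburden at base level: q = 17.6 × 0.84 = 14.784 kPa.
Cohesion term c·N_c·s_c = 79.6 × 5.14 × 1.14 = 466.42 kPa; surcharge term q·N_q = 14.784 × 1 = 14.784 kPa.
q_ult = 466.42 + 14.784 = 481.21 kPa.
q_all = q_ult / FS = 481.21 / 3 = 160.4 kPa.

q_all ≈ 160 kPa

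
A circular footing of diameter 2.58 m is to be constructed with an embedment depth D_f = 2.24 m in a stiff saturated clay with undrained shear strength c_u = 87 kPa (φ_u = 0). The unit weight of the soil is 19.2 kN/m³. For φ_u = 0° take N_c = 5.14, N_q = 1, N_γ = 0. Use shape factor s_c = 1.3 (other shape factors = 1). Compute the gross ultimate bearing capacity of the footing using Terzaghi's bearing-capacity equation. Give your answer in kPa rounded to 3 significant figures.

q_ult ≈ 624 kPa

q = γ·D_f = 19.2 × 2.24 = 43.008 kPa.
c·N_c·s_c = 87 × 5.14 × 1.3 = 581.33 kPa
q·N_q = 43.008 × 1 = 43.008 kPa
q_ult = 581.33 + 43.008 = 624.34 kPa.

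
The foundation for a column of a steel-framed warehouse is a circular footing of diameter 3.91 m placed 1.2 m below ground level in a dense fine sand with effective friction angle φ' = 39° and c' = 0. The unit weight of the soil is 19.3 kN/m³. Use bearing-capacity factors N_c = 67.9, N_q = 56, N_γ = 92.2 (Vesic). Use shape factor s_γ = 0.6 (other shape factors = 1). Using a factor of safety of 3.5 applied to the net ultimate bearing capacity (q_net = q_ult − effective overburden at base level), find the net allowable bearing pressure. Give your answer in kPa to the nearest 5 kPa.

Overburden at base level: q = 19.3 × 1.2 = 23.16 kPa.
Surcharge term q·N_q = 23.16 × 56 = 1297 kPa; self-weight term 0.5·γ·B·N_γ·s_γ = 0.5 × 19.3 × 3.91 × 92.2 × 0.6 = 2087.3 kPa.
q_ult = 1297 + 2087.3 = 3384.3 kPa.
Net ultimate: q_net = 3384.3 − 23.16 = 3361.1 kPa.
q_all(net) = 3361.1 / 3.5 = 960.32 kPa.

q_all(net) ≈ 960 kPa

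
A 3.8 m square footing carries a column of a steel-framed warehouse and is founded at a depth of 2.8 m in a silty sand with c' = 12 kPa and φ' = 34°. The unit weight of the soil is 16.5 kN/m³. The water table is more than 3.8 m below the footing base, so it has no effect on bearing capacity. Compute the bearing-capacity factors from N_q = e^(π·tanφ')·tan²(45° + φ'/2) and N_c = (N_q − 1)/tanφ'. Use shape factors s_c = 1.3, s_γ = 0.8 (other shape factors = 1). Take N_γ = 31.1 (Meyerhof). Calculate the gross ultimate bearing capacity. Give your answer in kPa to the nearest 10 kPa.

q_ult ≈ 2800 kPa

tan34° = 0.6745, so N_q = e^(π×0.6745)·tan²(62°) = 8.323 × 3.537 = 29.44.
N_c = (29.44 − 1)/tan34° = 42.16.
q = γ·D_f = 16.5 × 2.8 = 46.2 kPa.
c·N_c·s_c = 12 × 42.164 × 1.3 = 657.75 kPa
q·N_q = 46.2 × 29.44 = 1360.1 kPa
0.5·γ·B·N_γ·s_γ = 0.5 × 16.5 × 3.8 × 31.1 × 0.8 = 779.99 kPa
q_ult = 657.75 + 1360.1 + 779.99 = 2797.9 kPa.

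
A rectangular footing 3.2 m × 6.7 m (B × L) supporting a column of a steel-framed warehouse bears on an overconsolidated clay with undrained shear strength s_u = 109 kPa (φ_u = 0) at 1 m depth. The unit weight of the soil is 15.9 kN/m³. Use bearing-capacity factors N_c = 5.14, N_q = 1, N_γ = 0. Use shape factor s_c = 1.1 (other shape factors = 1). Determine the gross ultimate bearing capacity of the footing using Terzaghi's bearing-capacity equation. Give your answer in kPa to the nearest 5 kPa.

q = γ·D_f = 15.9 × 1 = 15.9 kPa.
c·N_c·s_c = 109 × 5.14 × 1.1 = 616.29 kPa
q·N_q = 15.9 × 1 = 15.9 kPa
q_ult = 616.29 + 15.9 = 632.19 kPa.

q_ult ≈ 630 kPa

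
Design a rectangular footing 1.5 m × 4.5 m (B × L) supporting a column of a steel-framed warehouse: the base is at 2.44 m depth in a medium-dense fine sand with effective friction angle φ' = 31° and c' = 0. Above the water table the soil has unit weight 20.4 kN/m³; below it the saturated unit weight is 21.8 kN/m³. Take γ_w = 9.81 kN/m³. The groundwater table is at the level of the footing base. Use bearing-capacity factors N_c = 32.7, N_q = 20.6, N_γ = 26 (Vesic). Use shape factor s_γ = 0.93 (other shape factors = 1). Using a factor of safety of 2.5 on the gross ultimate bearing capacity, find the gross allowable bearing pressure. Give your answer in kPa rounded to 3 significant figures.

q_all ≈ 497 kPa

Effective surcharge at the founding depth q = γ·D_f = 20.4 × 2.44 = 49.776 kPa.
The water table coincides with the base, so in the self-weight term γ → γ' = 11.99 kN/m³.
q_ult = q·N_q + 0.5·γ·B·N_γ·s_γ
     = 49.776 × 20.6 + 0.5 × 11.99 × 1.5 × 26 × 0.93
     = 1025.4 + 217.44 = 1242.8 kPa.
q_all = 1242.8 / 2.5 = 497.13 kPa.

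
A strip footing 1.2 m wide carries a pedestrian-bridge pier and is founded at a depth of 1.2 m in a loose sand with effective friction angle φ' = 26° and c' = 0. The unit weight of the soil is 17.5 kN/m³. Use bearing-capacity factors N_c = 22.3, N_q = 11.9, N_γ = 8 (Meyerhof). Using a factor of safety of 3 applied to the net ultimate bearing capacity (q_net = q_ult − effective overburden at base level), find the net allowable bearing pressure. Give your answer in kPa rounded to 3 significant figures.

q_all(net) ≈ 104 kPa

q = γ·D_f = 17.5 × 1.2 = 21 kPa.
q·N_q = 21 × 11.9 = 249.9 kPa
0.5·γ·B·N_γ = 0.5 × 17.5 × 1.2 × 8 = 84 kPa
q_ult = 249.9 + 84 = 333.9 kPa.
Net ultimate: q_net = 333.9 − 21 = 312.9 kPa.
q_all(net) = 312.9 / 3 = 104.3 kPa.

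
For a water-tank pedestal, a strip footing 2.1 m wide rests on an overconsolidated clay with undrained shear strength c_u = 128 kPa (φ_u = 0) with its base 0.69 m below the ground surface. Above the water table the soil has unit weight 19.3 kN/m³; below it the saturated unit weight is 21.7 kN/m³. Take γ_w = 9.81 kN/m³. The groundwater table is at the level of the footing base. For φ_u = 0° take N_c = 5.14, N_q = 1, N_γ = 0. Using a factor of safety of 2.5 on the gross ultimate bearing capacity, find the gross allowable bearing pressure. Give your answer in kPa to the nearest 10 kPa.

q_all ≈ 270 kPa

Overburden at base level: q = 19.3 × 0.69 = 13.317 kPa.
Cohesion term c·N_c = 128 × 5.14 = 657.92 kPa; surcharge term q·N_q = 13.317 × 1 = 13.317 kPa.
q_ult = 657.92 + 13.317 = 671.24 kPa.
q_all = 671.24 / 2.5 = 268.49 kPa.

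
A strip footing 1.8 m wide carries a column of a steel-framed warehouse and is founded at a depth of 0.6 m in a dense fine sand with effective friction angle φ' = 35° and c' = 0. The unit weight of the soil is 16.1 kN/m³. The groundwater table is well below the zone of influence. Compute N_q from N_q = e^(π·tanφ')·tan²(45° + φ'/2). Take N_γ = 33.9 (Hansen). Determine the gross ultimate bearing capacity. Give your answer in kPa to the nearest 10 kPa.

q_ult ≈ 810 kPa

tan35° = 0.7002, so N_q = e^(π×0.7002)·tan²(62.5°) = 9.023 × 3.69 = 33.3.
Effective surcharge at the founding depth q = γ·D_f = 16.1 × 0.6 = 9.66 kPa.
q_ult = q·N_q + 0.5·γ·B·N_γ
     = 9.66 × 33.296 + 0.5 × 16.1 × 1.8 × 33.9
     = 321.64 + 491.21 = 812.85 kPa.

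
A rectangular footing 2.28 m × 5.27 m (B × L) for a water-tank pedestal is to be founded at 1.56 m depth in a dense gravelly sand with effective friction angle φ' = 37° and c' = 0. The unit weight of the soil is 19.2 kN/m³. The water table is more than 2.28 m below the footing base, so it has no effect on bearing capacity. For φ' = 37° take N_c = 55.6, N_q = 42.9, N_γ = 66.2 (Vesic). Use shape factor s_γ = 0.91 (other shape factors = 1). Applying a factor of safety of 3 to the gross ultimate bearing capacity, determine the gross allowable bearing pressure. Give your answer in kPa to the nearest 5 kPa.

Effective surcharge at the founding depth q = γ·D_f = 19.2 × 1.56 = 29.952 kPa.
q_ult = q·N_q + 0.5·γ·B·N_γ·s_γ
     = 29.952 × 42.9 + 0.5 × 19.2 × 2.28 × 66.2 × 0.91
     = 1284.9 + 1318.6 = 2603.5 kPa.
q_all = q_ult / FS = 2603.5 / 3 = 867.84 kPa.

q_all ≈ 870 kPa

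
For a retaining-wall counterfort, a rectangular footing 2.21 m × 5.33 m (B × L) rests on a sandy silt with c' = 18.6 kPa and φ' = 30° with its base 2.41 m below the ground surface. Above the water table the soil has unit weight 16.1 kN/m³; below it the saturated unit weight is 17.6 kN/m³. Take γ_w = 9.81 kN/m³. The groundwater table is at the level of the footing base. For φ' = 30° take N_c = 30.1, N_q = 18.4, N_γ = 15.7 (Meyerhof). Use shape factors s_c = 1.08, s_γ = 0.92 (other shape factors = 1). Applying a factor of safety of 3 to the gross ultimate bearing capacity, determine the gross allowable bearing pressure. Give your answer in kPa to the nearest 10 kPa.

Overburden at base level: q = 16.1 × 2.41 = 38.801 kPa.
Below the base the soil is submerged, so the ½γBN_γ term uses γ' = 17.6 − 9.81 = 7.79 kN/m³.
Cohesion term c·N_c·s_c = 18.6 × 30.1 × 1.08 = 604.65 kPa; surcharge term q·N_q = 38.801 × 18.4 = 713.94 kPa; self-weight term 0.5·γ·B·N_γ·s_γ = 0.5 × 7.79 × 2.21 × 15.7 × 0.92 = 124.33 kPa.
q_ult = 604.65 + 713.94 + 124.33 = 1442.9 kPa.
q_all = q_ult / FS = 1442.9 / 3 = 480.97 kPa.

q_all ≈ 480 kPa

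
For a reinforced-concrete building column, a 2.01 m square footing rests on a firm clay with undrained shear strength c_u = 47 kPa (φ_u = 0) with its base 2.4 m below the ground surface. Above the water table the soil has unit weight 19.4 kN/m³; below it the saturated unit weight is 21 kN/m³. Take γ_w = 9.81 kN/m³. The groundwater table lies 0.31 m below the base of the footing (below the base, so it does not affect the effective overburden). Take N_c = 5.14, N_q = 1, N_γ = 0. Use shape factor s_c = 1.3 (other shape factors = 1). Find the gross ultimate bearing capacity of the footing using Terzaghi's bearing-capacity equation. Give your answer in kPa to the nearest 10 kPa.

q_ult ≈ 360 kPa

Overburden at base level: q = 19.4 × 2.4 = 46.56 kPa.
Cohesion term c·N_c·s_c = 47 × 5.14 × 1.3 = 314.05 kPa; surcharge term q·N_q = 46.56 × 1 = 46.56 kPa.
q_ult = 314.05 + 46.56 = 360.61 kPa.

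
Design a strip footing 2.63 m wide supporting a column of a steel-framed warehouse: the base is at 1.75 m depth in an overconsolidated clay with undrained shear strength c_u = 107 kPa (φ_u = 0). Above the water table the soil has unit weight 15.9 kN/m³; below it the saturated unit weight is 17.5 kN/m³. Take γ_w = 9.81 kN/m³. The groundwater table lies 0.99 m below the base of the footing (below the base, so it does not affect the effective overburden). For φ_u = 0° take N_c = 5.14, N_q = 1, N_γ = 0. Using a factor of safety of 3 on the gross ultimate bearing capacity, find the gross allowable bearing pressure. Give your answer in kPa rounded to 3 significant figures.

Overburden at base level: q = 15.9 × 1.75 = 27.825 kPa.
Cohesion term c·N_c = 107 × 5.14 = 549.98 kPa; surcharge term q·N_q = 27.825 × 1 = 27.825 kPa.
q_ult = 549.98 + 27.825 = 577.81 kPa.
q_all = 577.81 / 3 = 192.6 kPa.

q_all ≈ 193 kPa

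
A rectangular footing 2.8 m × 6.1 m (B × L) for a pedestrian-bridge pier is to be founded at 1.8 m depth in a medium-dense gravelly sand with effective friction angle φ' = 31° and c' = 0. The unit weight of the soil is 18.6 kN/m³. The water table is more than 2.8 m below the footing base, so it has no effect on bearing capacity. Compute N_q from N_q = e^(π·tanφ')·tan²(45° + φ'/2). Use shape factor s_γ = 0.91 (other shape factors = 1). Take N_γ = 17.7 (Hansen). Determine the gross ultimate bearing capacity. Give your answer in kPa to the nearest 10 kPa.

tan31° = 0.6009, so N_q = e^(π×0.6009)·tan²(60.5°) = 6.604 × 3.124 = 20.63.
Overburden at base level: q = 18.6 × 1.8 = 33.48 kPa.
Surcharge term q·N_q = 33.48 × 20.631 = 690.72 kPa; self-weight term 0.5·γ·B·N_γ·s_γ = 0.5 × 18.6 × 2.8 × 17.7 × 0.91 = 419.43 kPa.
q_ult = 690.72 + 419.43 = 1110.1 kPa.

q_ult ≈ 1110 kPa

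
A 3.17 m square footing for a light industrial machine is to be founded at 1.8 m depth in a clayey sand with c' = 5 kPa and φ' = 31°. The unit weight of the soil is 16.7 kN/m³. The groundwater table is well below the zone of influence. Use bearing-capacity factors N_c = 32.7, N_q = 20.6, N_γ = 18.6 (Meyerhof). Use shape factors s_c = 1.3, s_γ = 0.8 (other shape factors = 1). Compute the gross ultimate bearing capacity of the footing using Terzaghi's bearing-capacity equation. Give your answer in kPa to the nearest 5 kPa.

q_ult ≈ 1225 kPa

Overburden at base level: q = 16.7 × 1.8 = 30.06 kPa.
Cohesion term c·N_c·s_c = 5 × 32.7 × 1.3 = 212.55 kPa; surcharge term q·N_q = 30.06 × 20.6 = 619.24 kPa; self-weight term 0.5·γ·B·N_γ·s_γ = 0.5 × 16.7 × 3.17 × 18.6 × 0.8 = 393.87 kPa.
q_ult = 212.55 + 619.24 + 393.87 = 1225.7 kPa.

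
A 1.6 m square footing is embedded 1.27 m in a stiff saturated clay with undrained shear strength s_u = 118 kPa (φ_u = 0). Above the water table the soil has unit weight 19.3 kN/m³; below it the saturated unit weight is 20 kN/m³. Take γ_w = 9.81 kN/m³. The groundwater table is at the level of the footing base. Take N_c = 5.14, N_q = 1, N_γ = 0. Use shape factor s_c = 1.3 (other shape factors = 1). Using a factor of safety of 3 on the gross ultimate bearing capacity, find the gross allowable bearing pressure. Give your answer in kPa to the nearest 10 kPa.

Overburden at base level: q = 19.3 × 1.27 = 24.511 kPa.
Cohesion term c·N_c·s_c = 118 × 5.14 × 1.3 = 788.48 kPa; surcharge term q·N_q = 24.511 × 1 = 24.511 kPa.
q_ult = 788.48 + 24.511 = 812.99 kPa.
q_all = 812.99 / 3 = 271 kPa.

q_all ≈ 270 kPa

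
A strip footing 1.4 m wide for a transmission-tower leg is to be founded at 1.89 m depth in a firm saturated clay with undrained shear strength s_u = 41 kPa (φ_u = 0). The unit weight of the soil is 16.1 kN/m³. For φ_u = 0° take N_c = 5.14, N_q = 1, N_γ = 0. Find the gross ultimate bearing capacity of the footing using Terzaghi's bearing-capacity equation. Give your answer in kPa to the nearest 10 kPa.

Overburden at base level: q = 16.1 × 1.89 = 30.429 kPa.
Cohesion term c·N_c = 41 × 5.14 = 210.74 kPa; surcharge term q·N_q = 30.429 × 1 = 30.429 kPa.
q_ult = 210.74 + 30.429 = 241.17 kPa.

q_ult ≈ 240 kPa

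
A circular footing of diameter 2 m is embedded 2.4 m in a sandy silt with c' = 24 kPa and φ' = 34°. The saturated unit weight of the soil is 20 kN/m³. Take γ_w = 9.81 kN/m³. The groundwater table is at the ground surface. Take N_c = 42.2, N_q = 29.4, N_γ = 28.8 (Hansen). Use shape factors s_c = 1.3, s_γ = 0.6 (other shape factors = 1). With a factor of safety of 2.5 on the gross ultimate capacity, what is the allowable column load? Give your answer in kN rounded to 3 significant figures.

γ' = 20 − 9.81 = 10.19 kN/m³ (submerged throughout). q = 10.19 × 2.4 = 24.456 kPa; the same γ' applies in the ½γBN_γ term.
c·N_c·s_c = 24 × 42.2 × 1.3 = 1316.6 kPa
q·N_q = 24.456 × 29.4 = 719.01 kPa
0.5·γ·B·N_γ·s_γ = 0.5 × 10.19 × 2 × 28.8 × 0.6 = 176.08 kPa
q_ult = 1316.6 + 719.01 + 176.08 = 2211.7 kPa.
Gross allowable pressure q_all = 2211.7 / 2.5 = 884.69 kPa.
Footing area = 3.1416 m², so allowable column load = 884.69 × 3.1416 = 2779.3 kN.

P_all ≈ 2780 kN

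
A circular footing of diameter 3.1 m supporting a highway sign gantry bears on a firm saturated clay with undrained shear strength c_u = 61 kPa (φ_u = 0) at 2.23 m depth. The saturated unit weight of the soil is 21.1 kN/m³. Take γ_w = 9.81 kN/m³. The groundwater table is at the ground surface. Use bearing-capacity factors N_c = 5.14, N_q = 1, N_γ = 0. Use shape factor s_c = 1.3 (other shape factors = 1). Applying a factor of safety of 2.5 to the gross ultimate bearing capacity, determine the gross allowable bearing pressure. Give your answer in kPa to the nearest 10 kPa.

Water table at ground surface, so effective unit weight γ' = 21.1 − 9.81 = 11.29 kN/m³ is used throughout; overburden q = 11.29 × 2.23 = 25.177 kPa.
Cohesion term c·N_c·s_c = 61 × 5.14 × 1.3 = 407.6 kPa; surcharge term q·N_q = 25.177 × 1 = 25.177 kPa.
q_ult = 407.6 + 25.177 = 432.78 kPa.
q_all = q_ult / FS = 432.78 / 2.5 = 173.11 kPa.

q_all ≈ 170 kPa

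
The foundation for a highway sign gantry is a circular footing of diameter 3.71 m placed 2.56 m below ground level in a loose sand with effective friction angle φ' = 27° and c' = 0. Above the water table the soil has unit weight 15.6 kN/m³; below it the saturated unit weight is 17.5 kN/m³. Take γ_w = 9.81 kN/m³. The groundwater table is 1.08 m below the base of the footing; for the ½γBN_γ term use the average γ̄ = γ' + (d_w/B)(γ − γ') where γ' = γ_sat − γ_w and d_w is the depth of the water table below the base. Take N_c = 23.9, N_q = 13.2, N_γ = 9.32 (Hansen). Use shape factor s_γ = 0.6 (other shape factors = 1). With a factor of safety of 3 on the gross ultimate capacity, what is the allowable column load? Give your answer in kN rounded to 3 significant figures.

Effective surcharge at the founding depth q = γ·D_f = 15.6 × 2.56 = 39.936 kPa.
With d_w = 1.08 m < B, γ̄ = 7.69 + (1.08/3.71) × (15.6 − 7.69) = 9.9926 kN/m³.
q_ult = q·N_q + 0.5·γ·B·N_γ·s_γ
     = 39.936 × 13.2 + 0.5 × 9.9926 × 3.71 × 9.32 × 0.6
     = 527.16 + 103.66 = 630.81 kPa.
Gross allowable pressure q_all = 630.81 / 3 = 210.27 kPa.
Footing area = 10.8103 m², so allowable column load = 210.27 × 10.8103 = 2273.1 kN.

P_all ≈ 2270 kN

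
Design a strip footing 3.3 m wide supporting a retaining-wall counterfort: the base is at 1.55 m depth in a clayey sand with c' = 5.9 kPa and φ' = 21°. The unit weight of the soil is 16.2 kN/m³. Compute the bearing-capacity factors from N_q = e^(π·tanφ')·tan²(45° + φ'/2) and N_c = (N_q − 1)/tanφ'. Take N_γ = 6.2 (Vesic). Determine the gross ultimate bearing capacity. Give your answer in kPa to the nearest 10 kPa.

q_ult ≈ 440 kPa

tan21° = 0.3839, so N_q = e^(π×0.3839)·tan²(55.5°) = 3.34 × 2.117 = 7.07.
N_c = (7.07 − 1)/tan21° = 15.81.
Effective surcharge at the founding depth q = γ·D_f = 16.2 × 1.55 = 25.11 kPa.
q_ult = c·N_c + q·N_q + 0.5·γ·B·N_γ
     = 5.9 × 15.815 + 25.11 × 7.0708 + 0.5 × 16.2 × 3.3 × 6.2
     = 93.308 + 177.55 + 165.73 = 436.58 kPa.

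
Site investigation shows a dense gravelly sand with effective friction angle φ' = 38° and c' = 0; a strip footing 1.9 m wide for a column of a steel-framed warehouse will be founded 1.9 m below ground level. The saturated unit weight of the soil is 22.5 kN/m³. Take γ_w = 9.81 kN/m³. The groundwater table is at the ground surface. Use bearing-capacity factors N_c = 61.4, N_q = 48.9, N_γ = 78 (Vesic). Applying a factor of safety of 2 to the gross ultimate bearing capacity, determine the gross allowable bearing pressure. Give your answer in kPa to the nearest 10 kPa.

Water table at ground surface, so effective unit weight γ' = 22.5 − 9.81 = 12.69 kN/m³ is used throughout; overburden q = 12.69 × 1.9 = 24.111 kPa; the same γ' applies in the ½γBN_γ term.
Surcharge term q·N_q = 24.111 × 48.9 = 1179 kPa; self-weight term 0.5·γ·B·N_γ = 0.5 × 12.69 × 1.9 × 78 = 940.33 kPa.
q_ult = 1179 + 940.33 = 2119.4 kPa.
q_all = q_ult / FS = 2119.4 / 2 = 1059.7 kPa.

q_all ≈ 1060 kPa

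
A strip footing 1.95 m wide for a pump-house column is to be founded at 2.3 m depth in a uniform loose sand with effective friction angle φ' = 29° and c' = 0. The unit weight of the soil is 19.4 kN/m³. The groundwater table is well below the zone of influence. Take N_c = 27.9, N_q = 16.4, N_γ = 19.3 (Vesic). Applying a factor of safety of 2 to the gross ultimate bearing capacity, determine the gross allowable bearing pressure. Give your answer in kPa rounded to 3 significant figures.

q_all ≈ 548 kPa

q = γ·D_f = 19.4 × 2.3 = 44.62 kPa.
q·N_q = 44.62 × 16.4 = 731.77 kPa
0.5·γ·B·N_γ = 0.5 × 19.4 × 1.95 × 19.3 = 365.06 kPa
q_ult = 731.77 + 365.06 = 1096.8 kPa.
q_all = q_ult / FS = 1096.8 / 2 = 548.41 kPa.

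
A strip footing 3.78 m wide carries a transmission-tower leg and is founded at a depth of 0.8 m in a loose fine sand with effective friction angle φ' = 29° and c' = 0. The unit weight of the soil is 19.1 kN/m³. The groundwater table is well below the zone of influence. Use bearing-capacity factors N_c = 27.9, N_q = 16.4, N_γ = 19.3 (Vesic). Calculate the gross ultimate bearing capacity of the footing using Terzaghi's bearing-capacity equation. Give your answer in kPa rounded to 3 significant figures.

q_ult ≈ 947 kPa

q = γ·D_f = 19.1 × 0.8 = 15.28 kPa.
q·N_q = 15.28 × 16.4 = 250.59 kPa
0.5·γ·B·N_γ = 0.5 × 19.1 × 3.78 × 19.3 = 696.71 kPa
q_ult = 250.59 + 696.71 = 947.3 kPa.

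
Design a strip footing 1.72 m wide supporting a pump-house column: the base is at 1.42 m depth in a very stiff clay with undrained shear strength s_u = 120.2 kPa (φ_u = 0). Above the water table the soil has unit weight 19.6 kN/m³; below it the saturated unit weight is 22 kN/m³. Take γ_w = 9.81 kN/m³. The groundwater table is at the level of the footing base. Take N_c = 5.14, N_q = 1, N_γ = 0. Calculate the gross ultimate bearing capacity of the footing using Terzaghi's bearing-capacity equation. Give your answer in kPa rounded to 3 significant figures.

Effective surcharge at the founding depth q = γ·D_f = 19.6 × 1.42 = 27.832 kPa.
q_ult = c·N_c + q·N_q
     = 120.2 × 5.14 + 27.832 × 1
     = 617.83 + 27.832 = 645.66 kPa.

q_ult ≈ 646 kPa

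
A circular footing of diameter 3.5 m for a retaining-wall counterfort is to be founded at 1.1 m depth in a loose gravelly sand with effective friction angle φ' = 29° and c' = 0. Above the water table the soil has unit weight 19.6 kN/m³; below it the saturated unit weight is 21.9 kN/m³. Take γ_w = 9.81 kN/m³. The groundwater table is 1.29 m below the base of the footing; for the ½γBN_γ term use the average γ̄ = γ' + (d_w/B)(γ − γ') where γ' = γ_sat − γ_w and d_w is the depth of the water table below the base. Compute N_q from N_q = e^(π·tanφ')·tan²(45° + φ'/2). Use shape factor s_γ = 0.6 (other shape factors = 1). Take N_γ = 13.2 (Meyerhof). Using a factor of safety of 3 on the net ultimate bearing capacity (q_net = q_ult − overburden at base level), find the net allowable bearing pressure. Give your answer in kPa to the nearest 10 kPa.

N_q = e^(π·tan29°)·tan²(59.5°) = 16.44.
q = γ·D_f = 19.6 × 1.1 = 21.56 kPa.
γ' = 12.09 kN/m³; averaging over the depth B below the base, γ̄ = γ' + (d_w/B)(γ − γ') = 14.858 kN/m³.
q·N_q = 21.56 × 16.443 = 354.52 kPa
0.5·γ·B·N_γ·s_γ = 0.5 × 14.858 × 3.5 × 13.2 × 0.6 = 205.93 kPa
q_ult = 354.52 + 205.93 = 560.45 kPa.
q_net = 560.45 − 21.56 = 538.89 kPa.
q_all(net) = 538.89 / 3 = 179.63 kPa.

q_all(net) ≈ 180 kPa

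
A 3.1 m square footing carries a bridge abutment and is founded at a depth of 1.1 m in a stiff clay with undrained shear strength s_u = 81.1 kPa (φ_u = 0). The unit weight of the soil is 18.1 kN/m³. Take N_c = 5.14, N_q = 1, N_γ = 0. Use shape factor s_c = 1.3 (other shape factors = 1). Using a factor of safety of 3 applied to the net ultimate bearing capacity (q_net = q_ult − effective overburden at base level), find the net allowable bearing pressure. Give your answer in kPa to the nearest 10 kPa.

q = γ·D_f = 18.1 × 1.1 = 19.91 kPa.
c·N_c·s_c = 81.1 × 5.14 × 1.3 = 541.91 kPa
q·N_q = 19.91 × 1 = 19.91 kPa
q_ult = 541.91 + 19.91 = 561.82 kPa.
Net ultimate: q_net = 561.82 − 19.91 = 541.91 kPa.
q_all(net) = 541.91 / 3 = 180.64 kPa.

q_all(net) ≈ 180 kPa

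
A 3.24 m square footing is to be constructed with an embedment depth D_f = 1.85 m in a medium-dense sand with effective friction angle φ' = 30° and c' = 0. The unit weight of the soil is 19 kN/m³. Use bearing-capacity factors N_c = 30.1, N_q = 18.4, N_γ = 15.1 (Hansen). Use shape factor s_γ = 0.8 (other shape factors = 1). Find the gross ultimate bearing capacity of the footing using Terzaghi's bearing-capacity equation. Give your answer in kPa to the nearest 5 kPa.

Effective surcharge at the founding depth q = γ·D_f = 19 × 1.85 = 35.15 kPa.
q_ult = q·N_q + 0.5·γ·B·N_γ·s_γ
     = 35.15 × 18.4 + 0.5 × 19 × 3.24 × 15.1 × 0.8
     = 646.76 + 371.82 = 1018.6 kPa.

q_ult ≈ 1020 kPa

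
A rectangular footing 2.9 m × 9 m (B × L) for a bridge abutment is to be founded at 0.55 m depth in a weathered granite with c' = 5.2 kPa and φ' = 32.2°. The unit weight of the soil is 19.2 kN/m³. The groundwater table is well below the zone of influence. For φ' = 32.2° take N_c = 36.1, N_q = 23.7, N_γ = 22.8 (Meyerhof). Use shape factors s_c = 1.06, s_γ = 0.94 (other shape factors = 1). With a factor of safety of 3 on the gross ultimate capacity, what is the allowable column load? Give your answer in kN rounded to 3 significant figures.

P_all ≈ 9100 kN

Overburden at base level: q = 19.2 × 0.55 = 10.56 kPa.
Cohesion term c·N_c·s_c = 5.2 × 36.1 × 1.06 = 198.98 kPa; surcharge term q·N_q = 10.56 × 23.7 = 250.27 kPa; self-weight term 0.5·γ·B·N_γ·s_γ = 0.5 × 19.2 × 2.9 × 22.8 × 0.94 = 596.67 kPa.
q_ult = 198.98 + 250.27 + 596.67 = 1045.9 kPa.
Gross allowable pressure q_all = 1045.9 / 3 = 348.64 kPa.
Footing area = 26.1 m², so allowable column load = 348.64 × 26.1 = 9099.5 kN.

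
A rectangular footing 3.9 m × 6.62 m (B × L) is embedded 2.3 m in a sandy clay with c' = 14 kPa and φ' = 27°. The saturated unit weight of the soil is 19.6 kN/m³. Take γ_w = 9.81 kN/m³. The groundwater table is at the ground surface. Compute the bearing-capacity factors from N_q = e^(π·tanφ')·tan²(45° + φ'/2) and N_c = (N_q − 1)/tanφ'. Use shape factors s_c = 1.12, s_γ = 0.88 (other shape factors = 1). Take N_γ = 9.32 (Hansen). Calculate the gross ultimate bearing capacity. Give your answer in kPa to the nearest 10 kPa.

tan27° = 0.5095, so N_q = e^(π×0.5095)·tan²(58.5°) = 4.957 × 2.663 = 13.2.
N_c = (13.2 − 1)/tan27° = 23.94.
γ' = 19.6 − 9.81 = 9.79 kN/m³ (submerged throughout). q = 9.79 × 2.3 = 22.517 kPa; the same γ' applies in the ½γBN_γ term.
c·N_c·s_c = 14 × 23.942 × 1.12 = 375.41 kPa
q·N_q = 22.517 × 13.199 = 297.21 kPa
0.5·γ·B·N_γ·s_γ = 0.5 × 9.79 × 3.9 × 9.32 × 0.88 = 156.57 kPa
q_ult = 375.41 + 297.21 + 156.57 = 829.19 kPa.

q_ult ≈ 830 kPa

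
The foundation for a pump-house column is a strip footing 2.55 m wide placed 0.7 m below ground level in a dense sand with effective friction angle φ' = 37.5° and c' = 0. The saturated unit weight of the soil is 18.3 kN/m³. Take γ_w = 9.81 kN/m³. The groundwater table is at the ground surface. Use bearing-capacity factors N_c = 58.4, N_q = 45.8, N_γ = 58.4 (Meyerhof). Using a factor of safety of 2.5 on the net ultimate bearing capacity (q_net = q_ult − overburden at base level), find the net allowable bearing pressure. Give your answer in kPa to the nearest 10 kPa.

q_all(net) ≈ 360 kPa

γ' = 18.3 − 9.81 = 8.49 kN/m³ (submerged throughout). q = 8.49 × 0.7 = 5.943 kPa; the same γ' applies in the ½γBN_γ term.
q·N_q = 5.943 × 45.8 = 272.19 kPa
0.5·γ·B·N_γ = 0.5 × 8.49 × 2.55 × 58.4 = 632.17 kPa
q_ult = 272.19 + 632.17 = 904.35 kPa.
q_net = 904.35 − 5.943 = 898.41 kPa.
q_all(net) = 898.41 / 2.5 = 359.36 kPa.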